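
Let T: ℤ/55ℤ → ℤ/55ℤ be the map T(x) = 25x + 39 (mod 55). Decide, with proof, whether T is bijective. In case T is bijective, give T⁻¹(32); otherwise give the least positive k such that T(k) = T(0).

Recall that T is injective if T(x_1) = T(x_2) implies x_1 = x_2.
We have gcd(25, 55) = 5 > 1. Taking x_1 = 0 and x_2 = 11: T(0) = 39 and T(11) = 25·11 + 39 = 314 ≡ 39 (mod 55).
So T(0) = T(11) while 0 ≠ 11, therefore T is not injective, hence not bijective.
Since T is not bijective, we find the least positive k with T(k) = T(0): this means 25k ≡ 0 (mod 55), i.e. 55 ∣ 25k. Since gcd(25, 55) = 5, dividing through by 5 this holds exactly when 11 ∣ 5k, and as gcd(5, 11) = 1, exactly when 11 ∣ k.
The smallest positive such k is 11.

11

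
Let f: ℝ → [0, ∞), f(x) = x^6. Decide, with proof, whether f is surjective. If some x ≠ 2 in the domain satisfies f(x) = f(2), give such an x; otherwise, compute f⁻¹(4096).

For any y ∈ [0, ∞), x = y^{1/6} ∈ ℝ satisfies x^6 = y, so f is surjective.
For the follow-up, such an x exists: taking x = −2 ∈ ℝ gives f(−2) = 64 = f(2) with −2 ≠ 2.

-2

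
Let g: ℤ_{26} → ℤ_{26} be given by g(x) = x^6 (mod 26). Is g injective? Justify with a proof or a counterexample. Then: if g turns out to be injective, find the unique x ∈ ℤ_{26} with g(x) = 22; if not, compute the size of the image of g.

g(1) = 1^6 = 1.
g(3): Repeated squaring mod 26: 3^1 ≡ 3, 3^2 ≡ 3² = 9, 3^4 ≡ 9² = 81 ≡ 3. Since 6 = 4 + 2, 3^6 ≡ 3·9: 3·9 = 27 ≡ 1. So 3^6 ≡ 1 (mod 26).
So g(1) = g(3) = 1 while 1 ≠ 3, so g is not injective.
Since g is not injective, we determine |image(g)|. Computing x^6 mod 26 for each x (by repeated squaring, reducing mod 26 at every step), the values g(0), g(1), …, g(25) are: 0, 1, 12, 1, 14, 25, 12, 25, 12, 1, 14, 25, 14, 13, 14, 25, 14, 1, 12, 25, 12, 25, 14, 1, 12, 1.
The distinct values are {0, 1, 12, 13, 14, 25}; there are 6 of them.

6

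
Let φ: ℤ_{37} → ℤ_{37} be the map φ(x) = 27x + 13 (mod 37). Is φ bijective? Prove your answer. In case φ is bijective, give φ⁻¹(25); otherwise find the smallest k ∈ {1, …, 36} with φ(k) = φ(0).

21

Recall that injectivity means: for all a, b in the domain, φ(a) = φ(b) implies a = b.
Suppose φ(a) = φ(b) in ℤ_{37}. Then 27a + 13 ≡ 27b + 13 (mod 37), so 27(a − b) ≡ 0 (mod 37).
Since gcd(27, 37) = 1, 27 is invertible modulo 37, therefore a − b ≡ 0 (mod 37), i.e. a = b.
We now compute 27⁻¹ mod 37 explicitly. Euclid's algorithm: 37 = 1·27 + 10, 27 = 2·10 + 7, 10 = 1·7 + 3, 7 = 2·3 + 1; back-substituting gives 1 = 11·27 − 8·37, so 27⁻¹ ≡ 11 (mod 37).
Then y ↦ 11(y − 13) is a two-sided inverse to φ, so every y ∈ ℤ_{37} has a preimage.
Thus φ is bijective.
Since φ is bijective, we find φ⁻¹(25): we need 27x ≡ 25 − 13 ≡ 12 (mod 37). Using 27⁻¹ = 11: x ≡ 11·12 = 132 = 3·37 + 21, so x = 21.
Check: φ(21) = 27·21 + 13 = 580 = 15·37 + 25 ≡ 25 (mod 37).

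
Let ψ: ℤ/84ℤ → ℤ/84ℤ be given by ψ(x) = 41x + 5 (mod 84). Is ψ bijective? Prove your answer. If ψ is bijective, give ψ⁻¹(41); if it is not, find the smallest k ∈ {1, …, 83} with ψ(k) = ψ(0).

48

Suppose ψ(u) = ψ(v) in ℤ/84ℤ. Then 41u + 5 ≡ 41v + 5 (mod 84), so 41(u − v) ≡ 0 (mod 84).
Since gcd(41, 84) = 1, 41 is invertible modulo 84, therefore u − v ≡ 0 (mod 84), i.e. u = v.
We now compute 41⁻¹ mod 84 explicitly. Euclid's algorithm: 84 = 2·41 + 2, 41 = 20·2 + 1; back-substituting gives 1 = 41·41 − 20·84, so 41⁻¹ ≡ 41 (mod 84).
Then y ↦ 41(y − 5) is a two-sided inverse to ψ, so every y ∈ ℤ/84ℤ has a preimage.
Therefore ψ is bijective.
Since ψ is bijective, we compute ψ⁻¹(41): solve 41x + 5 ≡ 41 (mod 84), i.e. 41x ≡ 36 (mod 84).
Multiplying by 41⁻¹ = 41 gives x ≡ 41·36 = 1476 = 17·84 + 48 ≡ 48 (mod 84).
Check: ψ(48) = 41·48 + 5 = 1973 = 23·84 + 41 ≡ 41 (mod 84).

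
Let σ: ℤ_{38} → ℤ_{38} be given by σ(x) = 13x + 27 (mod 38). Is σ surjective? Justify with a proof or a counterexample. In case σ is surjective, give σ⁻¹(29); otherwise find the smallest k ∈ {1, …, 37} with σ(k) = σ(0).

6

Since gcd(13, 38) = 1, 13 is invertible modulo 38. Euclid's algorithm: 38 = 2·13 + 12, 13 = 1·12 + 1; back-substituting gives 1 = 3·13 − 1·38, so 13⁻¹ ≡ 3 (mod 38).
Then y ↦ 3(y − 27) is a two-sided inverse to σ, so every y ∈ ℤ_{38} has a preimage.
Therefore σ is surjective.
Since σ is surjective, we compute σ⁻¹(29): solve 13x + 27 ≡ 29 (mod 38), i.e. 13x ≡ 2 (mod 38).
Multiplying by 13⁻¹ = 3 gives x ≡ 3·2 = 6 ≡ 6 (mod 38).
Check: σ(6) = 13·6 + 27 = 105 = 2·38 + 29 ≡ 29 (mod 38).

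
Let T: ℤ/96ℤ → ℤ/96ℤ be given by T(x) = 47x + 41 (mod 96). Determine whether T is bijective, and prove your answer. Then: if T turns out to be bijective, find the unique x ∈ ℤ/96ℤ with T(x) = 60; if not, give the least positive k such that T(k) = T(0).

Recall that injectivity means: for all u, v in the domain, T(u) = T(v) implies u = v.
If T(u) = T(v), then 47u ≡ 47v (mod 96). Because gcd(47, 96) = 1, we may cancel 47 to get u ≡ v (mod 96).
We now compute 47⁻¹ mod 96 explicitly. Euclid's algorithm: 96 = 2·47 + 2, 47 = 23·2 + 1; back-substituting gives 1 = 47·47 − 23·96, so 47⁻¹ ≡ 47 (mod 96).
Then y ↦ 47(y − 41) is a two-sided inverse to T, so every y ∈ ℤ/96ℤ has a preimage.
Hence T is bijective.
Since T is bijective, we compute T⁻¹(60): solve 47x + 41 ≡ 60 (mod 96), i.e. 47x ≡ 19 (mod 96).
Multiplying by 47⁻¹ = 47 gives x ≡ 47·19 = 893 = 9·96 + 29 ≡ 29 (mod 96).
Check: T(29) = 47·29 + 41 = 1404 = 14·96 + 60 ≡ 60 (mod 96).

29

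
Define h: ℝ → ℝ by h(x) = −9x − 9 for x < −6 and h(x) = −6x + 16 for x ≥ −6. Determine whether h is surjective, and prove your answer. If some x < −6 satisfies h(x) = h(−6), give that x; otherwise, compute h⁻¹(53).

-61/9

Both pieces are strictly decreasing (slopes −9 and −6), so each is injective on its own interval.
The left piece maps (−∞, −6) onto (45, ∞); the right piece maps [−6, ∞) onto (−∞, 52].
The union (45, ∞) ∪ (−∞, 52] covers ℝ, so h is surjective.
For the follow-up: the images overlap, so an x < −6 with h(x) = h(−6) exists. h(−6) = 52; solving −9x − 9 = 52 for x < −6 gives x = (52 + 9)/(−9) = −61/9.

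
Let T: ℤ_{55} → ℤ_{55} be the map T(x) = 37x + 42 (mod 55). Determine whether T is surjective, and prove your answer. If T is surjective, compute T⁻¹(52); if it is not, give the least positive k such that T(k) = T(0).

Since gcd(37, 55) = 1, 37 is invertible modulo 55. Euclid's algorithm: 55 = 1·37 + 18, 37 = 2·18 + 1; back-substituting gives 1 = 3·37 − 2·55, so 37⁻¹ ≡ 3 (mod 55).
For any y ∈ ℤ_{55}, x = 3(y − 42) mod 55 satisfies T(x) = 37·3(y − 42) + 42 ≡ y (since 37·3 ≡ 1 mod 55). So every y has a preimage.
Thus T is surjective.
Since T is surjective, we compute T⁻¹(52): solve 37x + 42 ≡ 52 (mod 55), i.e. 37x ≡ 10 (mod 55).
Multiplying by 37⁻¹ = 3 gives x ≡ 3·10 = 30 ≡ 30 (mod 55).
Check: T(30) = 37·30 + 42 = 1152 = 20·55 + 52 ≡ 52 (mod 55).

30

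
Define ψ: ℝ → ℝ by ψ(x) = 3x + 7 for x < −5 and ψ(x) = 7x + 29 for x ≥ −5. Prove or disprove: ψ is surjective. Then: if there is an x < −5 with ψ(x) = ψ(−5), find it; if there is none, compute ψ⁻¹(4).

-25/7

Both pieces are strictly increasing (slopes 3 and 7), so each is injective on its own interval.
The left piece maps (−∞, −5) onto (−∞, −8); the right piece maps [−5, ∞) onto [−6, ∞).
The union (−∞, −8) ∪ [−6, ∞) omits the interval between −8 and −6; in particular −8 has no preimage. So ψ is not surjective.
Because the two images are disjoint, no x < −5 has ψ(x) = ψ(−5), so we compute ψ⁻¹(4): 4 lies in [−6, ∞), so solve 7x + 29 = 4: x = (4 − 29)/7 = −25/7.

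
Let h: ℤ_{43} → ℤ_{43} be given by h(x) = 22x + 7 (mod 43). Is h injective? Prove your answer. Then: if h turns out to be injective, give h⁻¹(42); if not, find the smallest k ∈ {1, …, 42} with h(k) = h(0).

27

Suppose h(s) = h(t) in ℤ_{43}. Then 22s + 7 ≡ 22t + 7 (mod 43), hence 22(s − t) ≡ 0 (mod 43).
Since gcd(22, 43) = 1, 22 is invertible modulo 43, so s − t ≡ 0 (mod 43), i.e. s = t.
So h is injective.
We now compute 22⁻¹ mod 43 explicitly. Euclid's algorithm: 43 = 1·22 + 21, 22 = 1·21 + 1; back-substituting gives 1 = 2·22 − 1·43, so 22⁻¹ ≡ 2 (mod 43).
Since h is injective, we find h⁻¹(42): we need 22x ≡ 42 − 7 ≡ 35 (mod 43). Using 22⁻¹ = 2: x ≡ 2·35 = 70 = 1·43 + 27, so x = 27.
Check: h(27) = 22·27 + 7 = 601 = 13·43 + 42 ≡ 42 (mod 43).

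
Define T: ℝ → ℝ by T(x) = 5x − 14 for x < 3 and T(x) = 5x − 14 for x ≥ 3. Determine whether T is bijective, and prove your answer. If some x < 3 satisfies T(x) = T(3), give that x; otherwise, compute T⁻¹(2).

16/5

Both pieces are strictly increasing (slopes 5 and 5), so each is injective on its own interval.
The left piece maps (−∞, 3) onto (−∞, 1); the right piece maps [3, ∞) onto [1, ∞).
Since 1 = 1, the images partition ℝ: T is injective and surjective, hence bijective.
Because the two images are disjoint, no x < 3 has T(x) = T(3), so we compute T⁻¹(2): 2 lies in [1, ∞), so solve 5x − 14 = 2: x = (2 + 14)/5 = 16/5.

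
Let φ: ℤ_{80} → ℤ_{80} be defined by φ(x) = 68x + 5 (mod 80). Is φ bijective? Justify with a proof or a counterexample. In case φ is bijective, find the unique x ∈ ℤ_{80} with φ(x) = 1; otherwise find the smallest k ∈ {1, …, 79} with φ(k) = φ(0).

We have gcd(68, 80) = 4 > 1. Taking a = 0 and b = 20: φ(0) = 5 and φ(20) = 68·20 + 5 = 1365 ≡ 5 (mod 80).
So φ(0) = φ(20) while 0 ≠ 20, hence φ is not injective, hence not bijective.
Since φ is not bijective, we find the least positive k with φ(k) = φ(0): this means 68k ≡ 0 (mod 80), i.e. 80 ∣ 68k. Since gcd(68, 80) = 4, dividing through by 4 this holds exactly when 20 ∣ 17k, and as gcd(17, 20) = 1, exactly when 20 ∣ k.
The smallest positive such k is 20.

20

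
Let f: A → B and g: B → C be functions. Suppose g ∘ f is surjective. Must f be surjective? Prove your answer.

not surjective

No. Take A = {1}, B = {1, 2, 3, 4}, C = {1}, f(a) = 1 for every a ∈ A, and g(b) = 1 for every b ∈ B.
Then g ∘ f is surjective onto {1}, but 4 ∈ B has no preimage under f, so f is not surjective.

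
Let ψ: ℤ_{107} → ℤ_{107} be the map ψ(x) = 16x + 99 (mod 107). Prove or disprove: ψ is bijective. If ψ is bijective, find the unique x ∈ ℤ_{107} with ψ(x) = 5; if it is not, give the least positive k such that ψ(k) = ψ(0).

Recall: ψ is injective when ψ(u) = ψ(v) forces u = v.
If ψ(u) = ψ(v), then 16u ≡ 16v (mod 107). Because gcd(16, 107) = 1, we may cancel 16 to get u ≡ v (mod 107).
We now compute 16⁻¹ mod 107 explicitly. Euclid's algorithm: 107 = 6·16 + 11, 16 = 1·11 + 5, 11 = 2·5 + 1; back-substituting gives 1 = 87·16 − 13·107, so 16⁻¹ ≡ 87 (mod 107).
For any y ∈ ℤ_{107}, x = 87(y − 99) mod 107 satisfies ψ(x) = 16·87(y − 99) + 99 ≡ y (since 16·87 ≡ 1 mod 107). So every y has a preimage.
Thus ψ is bijective.
Since ψ is bijective, we find ψ⁻¹(5): we need 16x ≡ 5 − 99 ≡ 13 (mod 107). Using 16⁻¹ = 87: x ≡ 87·13 = 1131 = 10·107 + 61, so x = 61.
Check: ψ(61) = 16·61 + 99 = 1075 = 10·107 + 5 ≡ 5 (mod 107).

61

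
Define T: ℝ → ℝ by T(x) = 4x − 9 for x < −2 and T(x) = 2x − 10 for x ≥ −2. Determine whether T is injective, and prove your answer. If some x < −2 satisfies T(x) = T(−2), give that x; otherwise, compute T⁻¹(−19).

-5/2

Both pieces are strictly increasing (slopes 4 and 2), so each is injective on its own interval.
The left piece maps (−∞, −2) onto (−∞, −17); the right piece maps [−2, ∞) onto [−14, ∞).
These images are disjoint, so no value is attained by both pieces. Thus T is injective.
Because the two images are disjoint, no x < −2 has T(x) = T(−2), so we compute T⁻¹(−19): −19 lies in (−∞, −17), so solve 4x − 9 = −19: x = (−19 + 9)/4 = −5/2.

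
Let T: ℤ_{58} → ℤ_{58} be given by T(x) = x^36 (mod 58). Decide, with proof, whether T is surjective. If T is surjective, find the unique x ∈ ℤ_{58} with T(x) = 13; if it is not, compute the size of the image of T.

T(3): Repeated squaring mod 58: 3^1 ≡ 3, 3^2 ≡ 3² = 9, 3^4 ≡ 9² = 81 ≡ 23, 3^8 ≡ 23² = 529 ≡ 7, 3^16 ≡ 7² = 49, 3^32 ≡ 49² = 2401 ≡ 23. Since 36 = 32 + 4, 3^36 ≡ 23·23: 23·23 = 529 ≡ 7. So 3^36 ≡ 7 (mod 58).
T(7): Repeated squaring mod 58: 7^1 ≡ 7, 7^2 ≡ 7² = 49, 7^4 ≡ 49² = 2401 ≡ 23, 7^8 ≡ 23² = 529 ≡ 7, 7^16 ≡ 7² = 49, 7^32 ≡ 49² = 2401 ≡ 23. Since 36 = 32 + 4, 7^36 ≡ 23·23: 23·23 = 529 ≡ 7. So 7^36 ≡ 7 (mod 58).
So T(3) = T(7) = 7 while 3 ≠ 7, therefore T is not injective.
A non-injective map from the 58-element set ℤ_{58} to itself takes at most 57 distinct values, so it cannot be surjective. Hence T is not surjective.
Since T is not surjective, we determine |image(T)|. Computing x^36 mod 58 for each x (by repeated squaring, reducing mod 58 at every step), the values T(0), T(1), …, T(57) are: 0, 1, 24, 7, 54, 53, 52, 7, 20, 49, 54, 45, 30, 45, 52, 23, 16, 1, 16, 25, 20, 49, 36, 23, 24, 25, 36, 53, 30, 29, 30, 53, 36, 25, 24, 23, 36, 49, 20, 25, 16, 1, 16, 23, 52, 45, 30, 45, 54, 49, 20, 7, 52, 53, 54, 7, 24, 1.
The distinct values are {0, 1, 7, 16, 20, 23, 24, 25, 29, 30, 36, 45, 49, 52, 53, 54}; there are 16 of them.

16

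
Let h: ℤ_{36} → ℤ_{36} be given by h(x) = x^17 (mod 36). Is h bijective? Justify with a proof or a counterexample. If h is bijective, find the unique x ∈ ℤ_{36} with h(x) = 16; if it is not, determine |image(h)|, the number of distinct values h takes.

h(0) = 0^17 = 0.
h(6): Repeated squaring mod 36: 6^1 ≡ 6, 6^2 ≡ 6² = 36 ≡ 0, 6^4 ≡ 0² = 0, 6^8 ≡ 0² = 0, 6^16 ≡ 0² = 0. Since 17 = 16 + 1, 6^17 ≡ 0·6: 0·6 = 0. So 6^17 ≡ 0 (mod 36).
So h(0) = h(6) = 0 while 0 ≠ 6, hence h is not injective, hence not bijective.
Since h is not bijective, we determine |image(h)|. Computing x^17 mod 36 for each x (by repeated squaring, reducing mod 36 at every step), the values h(0), h(1), …, h(35) are: 0, 1, 32, 27, 16, 29, 0, 31, 8, 9, 28, 23, 0, 25, 20, 27, 4, 17, 0, 19, 32, 9, 16, 11, 0, 13, 8, 27, 28, 5, 0, 7, 20, 9, 4, 35.
The distinct values are {0, 1, 4, 5, 7, 8, 9, 11, 13, 16, 17, 19, 20, 23, 25, 27, 28, 29, 31, 32, 35}; there are 21 of them.

21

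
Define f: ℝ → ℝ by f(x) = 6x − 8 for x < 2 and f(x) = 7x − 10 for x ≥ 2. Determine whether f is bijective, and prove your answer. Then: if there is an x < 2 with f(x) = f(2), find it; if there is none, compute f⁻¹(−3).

Both pieces are strictly increasing (slopes 6 and 7), so each is injective on its own interval.
The left piece maps (−∞, 2) onto (−∞, 4); the right piece maps [2, ∞) onto [4, ∞).
Since 4 = 4, the images partition ℝ: f is injective and surjective, hence bijective.
Because the two images are disjoint, no x < 2 has f(x) = f(2), so we compute f⁻¹(−3): −3 lies in (−∞, 4), so solve 6x − 8 = −3: x = (−3 + 8)/6 = 5/6.

5/6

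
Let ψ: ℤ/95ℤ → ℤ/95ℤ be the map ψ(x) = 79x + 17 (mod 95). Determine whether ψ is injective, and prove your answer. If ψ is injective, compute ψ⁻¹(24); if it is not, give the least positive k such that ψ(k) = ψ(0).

53

By definition, injectivity means: for all a, b in the domain, ψ(a) = ψ(b) implies a = b.
Suppose ψ(a) = ψ(b) in ℤ/95ℤ. Then 79a + 17 ≡ 79b + 17 (mod 95), so 79(a − b) ≡ 0 (mod 95).
Since gcd(79, 95) = 1, 79 is invertible modulo 95, hence a − b ≡ 0 (mod 95), i.e. a = b.
So ψ is injective.
We now compute 79⁻¹ mod 95 explicitly. Euclid's algorithm: 95 = 1·79 + 16, 79 = 4·16 + 15, 16 = 1·15 + 1; back-substituting gives 1 = 89·79 − 74·95, so 79⁻¹ ≡ 89 (mod 95).
Since ψ is injective, we find ψ⁻¹(24): we need 79x ≡ 24 − 17 ≡ 7 (mod 95). Using 79⁻¹ = 89: x ≡ 89·7 = 623 = 6·95 + 53, so x = 53.
Check: ψ(53) = 79·53 + 17 = 4204 = 44·95 + 24 ≡ 24 (mod 95).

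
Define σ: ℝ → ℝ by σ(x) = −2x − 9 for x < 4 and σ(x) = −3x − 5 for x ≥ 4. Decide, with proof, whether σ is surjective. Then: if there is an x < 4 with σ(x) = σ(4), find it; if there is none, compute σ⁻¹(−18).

13/3

Both pieces are strictly decreasing (slopes −2 and −3), so each is injective on its own interval.
The left piece maps (−∞, 4) onto (−17, ∞); the right piece maps [4, ∞) onto (−∞, −17].
These images together cover ℝ, so σ is surjective.
Because the two images are disjoint, no x < 4 has σ(x) = σ(4), so we compute σ⁻¹(−18): −18 lies in (−∞, −17], so solve −3x − 5 = −18: x = (−18 + 5)/(−3) = 13/3.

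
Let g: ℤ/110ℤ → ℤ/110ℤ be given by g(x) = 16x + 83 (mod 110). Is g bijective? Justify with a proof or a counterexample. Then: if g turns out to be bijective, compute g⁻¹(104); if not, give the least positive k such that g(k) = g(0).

We have gcd(16, 110) = 2 > 1. Taking u = 0 and v = 55: g(0) = 83 and g(55) = 16·55 + 83 = 963 ≡ 83 (mod 110).
So g(0) = g(55) while 0 ≠ 55, therefore g is not injective, hence not bijective.
Since g is not bijective, we find the least positive k with g(k) = g(0): this means 16k ≡ 0 (mod 110), i.e. 110 ∣ 16k. Since gcd(16, 110) = 2, dividing through by 2 this holds exactly when 55 ∣ 8k, and as gcd(8, 55) = 1, exactly when 55 ∣ k.
The smallest positive such k is 55.

55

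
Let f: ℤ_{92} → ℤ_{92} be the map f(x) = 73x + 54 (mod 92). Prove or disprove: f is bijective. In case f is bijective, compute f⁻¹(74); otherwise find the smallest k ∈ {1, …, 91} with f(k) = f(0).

Suppose f(s) = f(t) in ℤ_{92}. Then 73s + 54 ≡ 73t + 54 (mod 92), so 73(s − t) ≡ 0 (mod 92).
Since gcd(73, 92) = 1, 73 is invertible modulo 92, hence s − t ≡ 0 (mod 92), i.e. s = t.
We now compute 73⁻¹ mod 92 explicitly. Euclid's algorithm: 92 = 1·73 + 19, 73 = 3·19 + 16, 19 = 1·16 + 3, 16 = 5·3 + 1; back-substituting gives 1 = 29·73 − 23·92, so 73⁻¹ ≡ 29 (mod 92).
For any y ∈ ℤ_{92}, x = 29(y − 54) mod 92 satisfies f(x) = 73·29(y − 54) + 54 ≡ y (since 73·29 ≡ 1 mod 92). So every y has a preimage.
Hence f is bijective.
Since f is bijective, we compute f⁻¹(74): solve 73x + 54 ≡ 74 (mod 92), i.e. 73x ≡ 20 (mod 92).
Multiplying by 73⁻¹ = 29 gives x ≡ 29·20 = 580 = 6·92 + 28 ≡ 28 (mod 92).
Check: f(28) = 73·28 + 54 = 2098 = 22·92 + 74 ≡ 74 (mod 92).

28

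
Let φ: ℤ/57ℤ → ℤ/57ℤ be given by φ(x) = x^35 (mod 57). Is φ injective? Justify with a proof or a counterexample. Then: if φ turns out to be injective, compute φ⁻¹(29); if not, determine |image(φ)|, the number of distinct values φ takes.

2

Computing x^35 mod 57 for each x (by repeated squaring, reducing mod 57 at every step), the values φ(0), φ(1), …, φ(56) are: 0, 1, 29, 51, 43, 23, 54, 49, 50, 36, 40, 26, 27, 22, 53, 33, 25, 47, 18, 19, 20, 48, 13, 5, 42, 16, 11, 12, 55, 2, 45, 46, 41, 15, 52, 44, 9, 37, 38, 39, 10, 32, 24, 4, 35, 30, 31, 17, 21, 7, 8, 3, 34, 14, 6, 28, 56.
Every element of ℤ/57ℤ appears exactly once in this list, so φ is a bijection, and in particular injective.
Since φ is injective, we read off the preimage of 29 from the same table: φ(2) = 29, so φ⁻¹(29) = 2.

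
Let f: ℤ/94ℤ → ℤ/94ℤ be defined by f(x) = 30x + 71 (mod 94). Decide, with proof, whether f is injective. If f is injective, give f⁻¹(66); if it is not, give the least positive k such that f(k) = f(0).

47

By definition, injectivity means: for all s, t in the domain, f(s) = f(t) implies s = t.
We have gcd(30, 94) = 2 > 1. Taking s = 0 and t = 47: f(0) = 71 and f(47) = 30·47 + 71 = 1481 ≡ 71 (mod 94).
So f(0) = f(47) while 0 ≠ 47, therefore f is not injective.
Since f is not injective, we find the least positive k with f(k) = f(0): this means 30k ≡ 0 (mod 94), i.e. 94 ∣ 30k. Since gcd(30, 94) = 2, dividing through by 2 this holds exactly when 47 ∣ 15k, and as gcd(15, 47) = 1, exactly when 47 ∣ k.
The smallest positive such k is 47.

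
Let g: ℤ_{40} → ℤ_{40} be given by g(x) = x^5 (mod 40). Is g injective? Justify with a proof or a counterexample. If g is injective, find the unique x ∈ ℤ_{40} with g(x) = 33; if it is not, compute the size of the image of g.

25

g(0) = 0^5 = 0.
g(10): Repeated squaring mod 40: 10^1 ≡ 10, 10^2 ≡ 10² = 100 ≡ 20, 10^4 ≡ 20² = 400 ≡ 0. Since 5 = 4 + 1, 10^5 ≡ 0·10: 0·10 = 0. So 10^5 ≡ 0 (mod 40).
So g(0) = g(10) = 0 while 0 ≠ 10, hence g is not injective.
Since g is not injective, we determine |image(g)|. Computing x^5 mod 40 for each x (by repeated squaring, reducing mod 40 at every step), the values g(0), g(1), …, g(39) are: 0, 1, 32, 3, 24, 5, 16, 7, 8, 9, 0, 11, 32, 13, 24, 15, 16, 17, 8, 19, 0, 21, 32, 23, 24, 25, 16, 27, 8, 29, 0, 31, 32, 33, 24, 35, 16, 37, 8, 39.
The distinct values are {0, 1, 3, 5, 7, 8, 9, 11, 13, 15, 16, 17, 19, 21, 23, 24, 25, 27, 29, 31, 32, 33, 35, 37, 39}; there are 25 of them.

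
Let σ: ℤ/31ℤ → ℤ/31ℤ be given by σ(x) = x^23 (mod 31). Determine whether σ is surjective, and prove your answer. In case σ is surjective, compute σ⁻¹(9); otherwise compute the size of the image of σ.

19

Since 31 is prime, the nonzero elements of ℤ/31ℤ form a cyclic group of order 30.
As gcd(23, 30) = 1, raising to the 23rd power is a bijection on this group: if a^23 ≡ b^23 then (ab^{−1})^23 = 1, and the only element of order dividing gcd(23, 30) = 1 is 1, so a = b.
With σ(0) = 0 this makes σ injective on all of ℤ/31ℤ, hence bijective (finite equal-size domain and codomain). In particular σ is surjective.
Since σ is surjective, we find the preimage of 9. The inverse of x ↦ x^23 on (ℤ/31ℤ)^× is x ↦ x^17, because 23·17 = 391 = 13·30 + 1 ≡ 1 (mod 30) and x^{30} = 1 for x ≠ 0 (Fermat). So σ⁻¹(9) = 9^17 mod 31.
Repeated squaring mod 31: 9^1 ≡ 9, 9^2 ≡ 9² = 81 ≡ 19, 9^4 ≡ 19² = 361 ≡ 20, 9^8 ≡ 20² = 400 ≡ 28, 9^16 ≡ 28² = 784 ≡ 9. Since 17 = 16 + 1, 9^17 ≡ 9·9: 9·9 = 81 ≡ 19. So 9^17 ≡ 19 (mod 31).
Hence σ⁻¹(9) = 19.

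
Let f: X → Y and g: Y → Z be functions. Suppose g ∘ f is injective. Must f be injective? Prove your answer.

injective

Suppose f(u) = f(v). Applying g: (g ∘ f)(u) = (g ∘ f)(v). Since g ∘ f is injective, u = v. So f is injective.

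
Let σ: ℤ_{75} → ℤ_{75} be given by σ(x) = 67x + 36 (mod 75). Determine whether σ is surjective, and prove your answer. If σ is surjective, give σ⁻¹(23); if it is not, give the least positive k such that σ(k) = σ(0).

11

Since gcd(67, 75) = 1, 67 is invertible modulo 75. Euclid's algorithm: 75 = 1·67 + 8, 67 = 8·8 + 3, 8 = 2·3 + 2, 3 = 1·2 + 1; back-substituting gives 1 = 28·67 − 25·75, so 67⁻¹ ≡ 28 (mod 75).
For any y ∈ ℤ_{75}, x = 28(y − 36) mod 75 satisfies σ(x) = 67·28(y − 36) + 36 ≡ y (since 67·28 ≡ 1 mod 75). So every y has a preimage.
So σ is surjective.
Since σ is surjective, we find σ⁻¹(23): we need 67x ≡ 23 − 36 ≡ 62 (mod 75). Using 67⁻¹ = 28: x ≡ 28·62 = 1736 = 23·75 + 11, so x = 11.
Check: σ(11) = 67·11 + 36 = 773 = 10·75 + 23 ≡ 23 (mod 75).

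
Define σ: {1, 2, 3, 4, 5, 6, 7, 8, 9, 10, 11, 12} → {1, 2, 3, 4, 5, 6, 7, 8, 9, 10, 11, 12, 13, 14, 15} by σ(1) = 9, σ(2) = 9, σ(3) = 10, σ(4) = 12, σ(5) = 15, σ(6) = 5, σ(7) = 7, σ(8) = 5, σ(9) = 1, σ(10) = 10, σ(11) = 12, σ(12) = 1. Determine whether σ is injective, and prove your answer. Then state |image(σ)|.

σ(1) = 9 = σ(2) with 1 ≠ 2, so σ is not injective.
The image of σ is {1, 5, 7, 9, 10, 12, 15}, which has 7 elements.

7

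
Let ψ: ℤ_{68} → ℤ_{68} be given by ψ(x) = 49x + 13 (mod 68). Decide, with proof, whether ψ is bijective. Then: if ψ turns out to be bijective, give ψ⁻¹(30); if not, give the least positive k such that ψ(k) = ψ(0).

Recall that ψ is injective when ψ(s) = ψ(t) forces s = t.
If ψ(s) = ψ(t), then 49s ≡ 49t (mod 68). Because gcd(49, 68) = 1, we may cancel 49 to get s ≡ t (mod 68).
We now compute 49⁻¹ mod 68 explicitly. Euclid's algorithm: 68 = 1·49 + 19, 49 = 2·19 + 11, 19 = 1·11 + 8, 11 = 1·8 + 3, 8 = 2·3 + 2, 3 = 1·2 + 1; back-substituting gives 1 = 25·49 − 18·68, so 49⁻¹ ≡ 25 (mod 68).
For any y ∈ ℤ_{68}, x = 25(y − 13) mod 68 satisfies ψ(x) = 49·25(y − 13) + 13 ≡ y (since 49·25 ≡ 1 mod 68). So every y has a preimage.
Hence ψ is bijective.
Since ψ is bijective, we find ψ⁻¹(30): we need 49x ≡ 30 − 13 ≡ 17 (mod 68). Using 49⁻¹ = 25: x ≡ 25·17 = 425 = 6·68 + 17, so x = 17.
Check: ψ(17) = 49·17 + 13 = 846 = 12·68 + 30 ≡ 30 (mod 68).

17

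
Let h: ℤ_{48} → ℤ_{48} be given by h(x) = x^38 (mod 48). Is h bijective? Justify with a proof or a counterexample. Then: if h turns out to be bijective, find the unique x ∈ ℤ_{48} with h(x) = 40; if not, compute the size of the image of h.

h(2): Repeated squaring mod 48: 2^1 ≡ 2, 2^2 ≡ 2² = 4, 2^4 ≡ 4² = 16, 2^8 ≡ 16² = 256 ≡ 16, 2^16 ≡ 16² = 256 ≡ 16, 2^32 ≡ 16² = 256 ≡ 16. Since 38 = 32 + 4 + 2, 2^38 ≡ 16·16·4: 16·16 = 256 ≡ 16, then 16·4 = 64 ≡ 16. So 2^38 ≡ 16 (mod 48).
h(4): Repeated squaring mod 48: 4^1 ≡ 4, 4^2 ≡ 4² = 16, 4^4 ≡ 16² = 256 ≡ 16, 4^8 ≡ 16² = 256 ≡ 16, 4^16 ≡ 16² = 256 ≡ 16, 4^32 ≡ 16² = 256 ≡ 16. Since 38 = 32 + 4 + 2, 4^38 ≡ 16·16·16: 16·16 = 256 ≡ 16, then 16·16 = 256 ≡ 16. So 4^38 ≡ 16 (mod 48).
So h(2) = h(4) = 16 while 2 ≠ 4, so h is not injective, hence not bijective.
Since h is not bijective, we determine |image(h)|. Computing x^38 mod 48 for each x (by repeated squaring, reducing mod 48 at every step), the values h(0), h(1), …, h(47) are: 0, 1, 16, 9, 16, 25, 0, 1, 16, 33, 16, 25, 0, 25, 16, 33, 16, 1, 0, 25, 16, 9, 16, 1, 0, 1, 16, 9, 16, 25, 0, 1, 16, 33, 16, 25, 0, 25, 16, 33, 16, 1, 0, 25, 16, 9, 16, 1.
The distinct values are {0, 1, 9, 16, 25, 33}; there are 6 of them.

6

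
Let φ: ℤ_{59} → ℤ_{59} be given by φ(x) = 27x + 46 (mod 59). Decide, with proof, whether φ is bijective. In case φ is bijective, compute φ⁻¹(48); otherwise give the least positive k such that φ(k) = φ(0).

11

By definition, φ is injective when φ(u) = φ(v) forces u = v.
Suppose φ(u) = φ(v) in ℤ_{59}. Then 27u + 46 ≡ 27v + 46 (mod 59), so 27(u − v) ≡ 0 (mod 59).
Since gcd(27, 59) = 1, 27 is invertible modulo 59, therefore u − v ≡ 0 (mod 59), i.e. u = v.
We now compute 27⁻¹ mod 59 explicitly. Euclid's algorithm: 59 = 2·27 + 5, 27 = 5·5 + 2, 5 = 2·2 + 1; back-substituting gives 1 = 35·27 − 16·59, so 27⁻¹ ≡ 35 (mod 59).
Then y ↦ 35(y − 46) is a two-sided inverse to φ, so every y ∈ ℤ_{59} has a preimage.
Thus φ is bijective.
Since φ is bijective, we compute φ⁻¹(48): solve 27x + 46 ≡ 48 (mod 59), i.e. 27x ≡ 2 (mod 59).
Multiplying by 27⁻¹ = 35 gives x ≡ 35·2 = 70 = 1·59 + 11 ≡ 11 (mod 59).
Check: φ(11) = 27·11 + 46 = 343 = 5·59 + 48 ≡ 48 (mod 59).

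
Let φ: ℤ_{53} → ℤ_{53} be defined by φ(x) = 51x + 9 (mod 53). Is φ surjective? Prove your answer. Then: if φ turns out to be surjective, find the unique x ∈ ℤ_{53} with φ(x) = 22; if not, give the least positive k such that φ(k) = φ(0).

Recall that surjectivity means every element of the codomain has a preimage under φ.
Since gcd(51, 53) = 1, 51 is invertible modulo 53. Euclid's algorithm: 53 = 1·51 + 2, 51 = 25·2 + 1; back-substituting gives 1 = 26·51 − 25·53, so 51⁻¹ ≡ 26 (mod 53).
Then y ↦ 26(y − 9) is a two-sided inverse to φ, so every y ∈ ℤ_{53} has a preimage.
Hence φ is surjective.
Since φ is surjective, we find φ⁻¹(22): we need 51x ≡ 22 − 9 ≡ 13 (mod 53). Using 51⁻¹ = 26: x ≡ 26·13 = 338 = 6·53 + 20, so x = 20.
Check: φ(20) = 51·20 + 9 = 1029 = 19·53 + 22 ≡ 22 (mod 53).

20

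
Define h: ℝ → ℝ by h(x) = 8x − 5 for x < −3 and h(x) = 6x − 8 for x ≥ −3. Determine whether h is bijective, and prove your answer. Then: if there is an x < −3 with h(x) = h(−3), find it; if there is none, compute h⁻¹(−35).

-15/4

Both pieces are strictly increasing (slopes 8 and 6), so each is injective on its own interval.
The left piece maps (−∞, −3) onto (−∞, −29); the right piece maps [−3, ∞) onto [−26, ∞).
The images leave a gap (−29 has no preimage), so h is not surjective, hence not bijective.
Because the two images are disjoint, no x < −3 has h(x) = h(−3), so we compute h⁻¹(−35): −35 lies in (−∞, −29), so solve 8x − 5 = −35: x = (−35 + 5)/8 = −15/4.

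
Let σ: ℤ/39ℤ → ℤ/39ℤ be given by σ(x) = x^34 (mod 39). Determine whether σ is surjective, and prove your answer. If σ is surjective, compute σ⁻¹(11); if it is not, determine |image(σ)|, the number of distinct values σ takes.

σ(5): Repeated squaring mod 39: 5^1 ≡ 5, 5^2 ≡ 5² = 25, 5^4 ≡ 25² = 625 ≡ 1, 5^8 ≡ 1² = 1, 5^16 ≡ 1² = 1, 5^32 ≡ 1² = 1. Since 34 = 32 + 2, 5^34 ≡ 1·25: 1·25 = 25. So 5^34 ≡ 25 (mod 39).
σ(8): Repeated squaring mod 39: 8^1 ≡ 8, 8^2 ≡ 8² = 64 ≡ 25, 8^4 ≡ 25² = 625 ≡ 1, 8^8 ≡ 1² = 1, 8^16 ≡ 1² = 1, 8^32 ≡ 1² = 1. Since 34 = 32 + 2, 8^34 ≡ 1·25: 1·25 = 25. So 8^34 ≡ 25 (mod 39).
So σ(5) = σ(8) = 25 while 5 ≠ 8, hence σ is not injective.
A non-injective map from the 39-element set ℤ/39ℤ to itself takes at most 38 distinct values, so it cannot be surjective. So σ is not surjective.
Since σ is not surjective, we determine |image(σ)|. Computing x^34 mod 39 for each x (by repeated squaring, reducing mod 39 at every step), the values σ(0), σ(1), …, σ(38) are: 0, 1, 10, 3, 22, 25, 30, 4, 25, 9, 16, 10, 27, 13, 1, 36, 16, 22, 12, 4, 4, 12, 22, 16, 36, 1, 13, 27, 10, 16, 9, 25, 4, 30, 25, 22, 3, 10, 1.
The distinct values are {0, 1, 3, 4, 9, 10, 12, 13, 16, 22, 25, 27, 30, 36}; there are 14 of them.

14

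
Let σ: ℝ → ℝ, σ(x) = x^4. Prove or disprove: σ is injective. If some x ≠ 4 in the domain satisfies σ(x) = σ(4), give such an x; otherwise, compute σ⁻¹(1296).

σ(4) = 256 = (−4)^4 = σ(−4) (since 4 is even), with 4 ≠ −4. So σ is not injective.
For the follow-up, such an x exists: taking x = −4 ∈ ℝ gives σ(−4) = 256 = σ(4) with −4 ≠ 4.

-4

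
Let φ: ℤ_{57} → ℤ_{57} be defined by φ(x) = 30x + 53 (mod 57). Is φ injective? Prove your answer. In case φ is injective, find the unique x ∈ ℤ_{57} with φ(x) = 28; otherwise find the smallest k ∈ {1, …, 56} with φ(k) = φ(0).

19

We have gcd(30, 57) = 3 > 1. Taking s = 0 and t = 19: φ(0) = 53 and φ(19) = 30·19 + 53 = 623 ≡ 53 (mod 57).
So φ(0) = φ(19) while 0 ≠ 19, thus φ is not injective.
Since φ is not injective, we find the least positive k with φ(k) = φ(0): this means 30k ≡ 0 (mod 57), i.e. 57 ∣ 30k. Since gcd(30, 57) = 3, dividing through by 3 this holds exactly when 19 ∣ 10k, and as gcd(10, 19) = 1, exactly when 19 ∣ k.
The smallest positive such k is 19.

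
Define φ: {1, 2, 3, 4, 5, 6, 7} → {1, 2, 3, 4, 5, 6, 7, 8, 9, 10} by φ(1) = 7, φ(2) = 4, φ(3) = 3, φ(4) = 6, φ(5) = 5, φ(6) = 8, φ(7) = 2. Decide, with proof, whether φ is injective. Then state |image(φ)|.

The values φ(1), …, φ(7) are 7, 4, 3, 6, 5, 8, 2 — all distinct.
So φ(s) = φ(t) only when s = t, and φ is injective.
The image of φ is {2, 3, 4, 5, 6, 7, 8}, which has 7 elements.

7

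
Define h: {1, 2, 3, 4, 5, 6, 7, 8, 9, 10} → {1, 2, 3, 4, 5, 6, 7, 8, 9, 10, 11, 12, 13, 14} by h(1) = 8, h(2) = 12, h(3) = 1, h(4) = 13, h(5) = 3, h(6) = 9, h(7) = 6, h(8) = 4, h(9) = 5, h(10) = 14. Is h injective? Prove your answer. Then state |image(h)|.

The values h(1), …, h(10) are 8, 12, 1, 13, 3, 9, 6, 4, 5, 14 — all distinct.
So h(s) = h(t) only when s = t, and h is injective.
The image of h is {1, 3, 4, 5, 6, 8, 9, 12, 13, 14}, which has 10 elements.

10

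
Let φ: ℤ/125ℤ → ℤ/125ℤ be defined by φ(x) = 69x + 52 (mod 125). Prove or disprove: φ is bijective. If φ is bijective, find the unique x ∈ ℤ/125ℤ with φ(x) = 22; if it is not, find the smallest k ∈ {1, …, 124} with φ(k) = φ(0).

Suppose φ(s) = φ(t) in ℤ/125ℤ. Then 69s + 52 ≡ 69t + 52 (mod 125), so 69(s − t) ≡ 0 (mod 125).
Since gcd(69, 125) = 1, 69 is invertible modulo 125, hence s − t ≡ 0 (mod 125), i.e. s = t.
We now compute 69⁻¹ mod 125 explicitly. Euclid's algorithm: 125 = 1·69 + 56, 69 = 1·56 + 13, 56 = 4·13 + 4, 13 = 3·4 + 1; back-substituting gives 1 = 29·69 − 16·125, so 69⁻¹ ≡ 29 (mod 125).
For any y ∈ ℤ/125ℤ, x = 29(y − 52) mod 125 satisfies φ(x) = 69·29(y − 52) + 52 ≡ y (since 69·29 ≡ 1 mod 125). So every y has a preimage.
Therefore φ is bijective.
Since φ is bijective, we find φ⁻¹(22): we need 69x ≡ 22 − 52 ≡ 95 (mod 125). Using 69⁻¹ = 29: x ≡ 29·95 = 2755 = 22·125 + 5, so x = 5.
Check: φ(5) = 69·5 + 52 = 397 = 3·125 + 22 ≡ 22 (mod 125).

5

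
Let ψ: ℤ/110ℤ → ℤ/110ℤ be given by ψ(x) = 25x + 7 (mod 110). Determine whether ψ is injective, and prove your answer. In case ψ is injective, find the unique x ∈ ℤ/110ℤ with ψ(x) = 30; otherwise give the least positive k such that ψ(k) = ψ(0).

22

By definition, ψ is injective if ψ(s) = ψ(t) implies s = t.
We have gcd(25, 110) = 5 > 1. Taking s = 0 and t = 22: ψ(0) = 7 and ψ(22) = 25·22 + 7 = 557 ≡ 7 (mod 110).
So ψ(0) = ψ(22) while 0 ≠ 22, thus ψ is not injective.
Since ψ is not injective, we find the least positive k with ψ(k) = ψ(0): this means 25k ≡ 0 (mod 110), i.e. 110 ∣ 25k. Since gcd(25, 110) = 5, dividing through by 5 this holds exactly when 22 ∣ 5k, and as gcd(5, 22) = 1, exactly when 22 ∣ k.
The smallest positive such k is 22.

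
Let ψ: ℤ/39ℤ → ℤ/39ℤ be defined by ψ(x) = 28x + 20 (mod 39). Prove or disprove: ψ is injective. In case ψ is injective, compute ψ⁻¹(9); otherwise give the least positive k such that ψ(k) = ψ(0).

1

Recall that ψ is injective when ψ(u) = ψ(v) forces u = v.
Suppose ψ(u) = ψ(v) in ℤ/39ℤ. Then 28u + 20 ≡ 28v + 20 (mod 39), so 28(u − v) ≡ 0 (mod 39).
Since gcd(28, 39) = 1, 28 is invertible modulo 39, hence u − v ≡ 0 (mod 39), i.e. u = v.
Hence ψ is injective.
We now compute 28⁻¹ mod 39 explicitly. Euclid's algorithm: 39 = 1·28 + 11, 28 = 2·11 + 6, 11 = 1·6 + 5, 6 = 1·5 + 1; back-substituting gives 1 = 7·28 − 5·39, so 28⁻¹ ≡ 7 (mod 39).
Since ψ is injective, we find ψ⁻¹(9): we need 28x ≡ 9 − 20 ≡ 28 (mod 39). Using 28⁻¹ = 7: x ≡ 7·28 = 196 = 5·39 + 1, so x = 1.
Check: ψ(1) = 28·1 + 20 = 48 = 1·39 + 9 ≡ 9 (mod 39).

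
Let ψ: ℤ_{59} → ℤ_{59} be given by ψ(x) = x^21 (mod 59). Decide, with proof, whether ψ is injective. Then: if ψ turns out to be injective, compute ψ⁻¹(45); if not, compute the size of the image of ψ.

12

Since 59 is prime, the nonzero elements of ℤ_{59} form a cyclic group of order 58.
As gcd(21, 58) = 1, raising to the 21st power is a bijection on this group: if x_1^21 ≡ x_2^21 then (x_1x_2^{−1})^21 = 1, and the only element of order dividing gcd(21, 58) = 1 is 1, so x_1 = x_2.
With ψ(0) = 0 this makes ψ injective on all of ℤ_{59}, hence bijective (finite equal-size domain and codomain). In particular ψ is injective.
Since ψ is injective, we find the preimage of 45. The inverse of x ↦ x^21 on (ℤ_{59})^× is x ↦ x^47, because 21·47 = 987 = 17·58 + 1 ≡ 1 (mod 58) and x^{58} = 1 for x ≠ 0 (Fermat). So ψ⁻¹(45) = 45^47 mod 59.
Repeated squaring mod 59: 45^1 ≡ 45, 45^2 ≡ 45² = 2025 ≡ 19, 45^4 ≡ 19² = 361 ≡ 7, 45^8 ≡ 7² = 49, 45^16 ≡ 49² = 2401 ≡ 41, 45^32 ≡ 41² = 1681 ≡ 29. Since 47 = 32 + 8 + 4 + 2 + 1, 45^47 ≡ 29·49·7·19·45: 29·49 = 1421 ≡ 5, then 5·7 = 35, then 35·19 = 665 ≡ 16, then 16·45 = 720 ≡ 12. So 45^47 ≡ 12 (mod 59).
Hence ψ⁻¹(45) = 12.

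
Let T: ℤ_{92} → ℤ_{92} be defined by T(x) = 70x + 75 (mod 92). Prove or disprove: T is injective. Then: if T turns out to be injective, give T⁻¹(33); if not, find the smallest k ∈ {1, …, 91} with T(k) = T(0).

We have gcd(70, 92) = 2 > 1. Taking s = 0 and t = 46: T(0) = 75 and T(46) = 70·46 + 75 = 3295 ≡ 75 (mod 92).
So T(0) = T(46) while 0 ≠ 46, so T is not injective.
Since T is not injective, we find the least positive k with T(k) = T(0): this means 70k ≡ 0 (mod 92), i.e. 92 ∣ 70k. Since gcd(70, 92) = 2, dividing through by 2 this holds exactly when 46 ∣ 35k, and as gcd(35, 46) = 1, exactly when 46 ∣ k.
The smallest positive such k is 46.

46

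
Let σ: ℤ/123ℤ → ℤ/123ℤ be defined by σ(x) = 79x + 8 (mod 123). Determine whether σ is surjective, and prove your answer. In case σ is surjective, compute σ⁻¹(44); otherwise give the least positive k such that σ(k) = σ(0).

111

By definition, σ is surjective if every y in the codomain equals σ(x) for some x in the domain.
Since gcd(79, 123) = 1, 79 is invertible modulo 123. Euclid's algorithm: 123 = 1·79 + 44, 79 = 1·44 + 35, 44 = 1·35 + 9, 35 = 3·9 + 8, 9 = 1·8 + 1; back-substituting gives 1 = 109·79 − 70·123, so 79⁻¹ ≡ 109 (mod 123).
For any y ∈ ℤ/123ℤ, x = 109(y − 8) mod 123 satisfies σ(x) = 79·109(y − 8) + 8 ≡ y (since 79·109 ≡ 1 mod 123). So every y has a preimage.
Thus σ is surjective.
Since σ is surjective, we find σ⁻¹(44): we need 79x ≡ 44 − 8 ≡ 36 (mod 123). Using 79⁻¹ = 109: x ≡ 109·36 = 3924 = 31·123 + 111, so x = 111.
Check: σ(111) = 79·111 + 8 = 8777 = 71·123 + 44 ≡ 44 (mod 123).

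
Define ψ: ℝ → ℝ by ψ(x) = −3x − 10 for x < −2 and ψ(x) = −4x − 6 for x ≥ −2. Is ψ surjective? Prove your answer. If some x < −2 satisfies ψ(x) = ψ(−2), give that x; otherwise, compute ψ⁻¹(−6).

Both pieces are strictly decreasing (slopes −3 and −4), so each is injective on its own interval.
The left piece maps (−∞, −2) onto (−4, ∞); the right piece maps [−2, ∞) onto (−∞, 2].
The union (−4, ∞) ∪ (−∞, 2] covers ℝ, so ψ is surjective.
For the follow-up: the images overlap, so an x < −2 with ψ(x) = ψ(−2) exists. ψ(−2) = 2; solving −3x − 10 = 2 for x < −2 gives x = (2 + 10)/(−3) = −4.

-4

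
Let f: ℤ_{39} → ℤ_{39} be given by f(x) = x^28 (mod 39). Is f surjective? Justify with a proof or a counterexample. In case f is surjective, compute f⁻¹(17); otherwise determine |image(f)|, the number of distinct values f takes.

8

f(1) = 1^28 = 1.
f(5): Repeated squaring mod 39: 5^1 ≡ 5, 5^2 ≡ 5² = 25, 5^4 ≡ 25² = 625 ≡ 1, 5^8 ≡ 1² = 1, 5^16 ≡ 1² = 1. Since 28 = 16 + 8 + 4, 5^28 ≡ 1·1·1: 1·1 = 1, then 1·1 = 1. So 5^28 ≡ 1 (mod 39).
So f(1) = f(5) = 1 while 1 ≠ 5, therefore f is not injective.
A non-injective map from the 39-element set ℤ_{39} to itself takes at most 38 distinct values, so it cannot be surjective. Hence f is not surjective.
Since f is not surjective, we determine |image(f)|. Computing x^28 mod 39 for each x (by repeated squaring, reducing mod 39 at every step), the values f(0), f(1), …, f(38) are: 0, 1, 16, 3, 22, 1, 9, 22, 1, 9, 16, 16, 27, 13, 1, 3, 16, 22, 27, 22, 22, 27, 22, 16, 3, 1, 13, 27, 16, 16, 9, 1, 22, 9, 1, 22, 3, 16, 1.
The distinct values are {0, 1, 3, 9, 13, 16, 22, 27}; there are 8 of them.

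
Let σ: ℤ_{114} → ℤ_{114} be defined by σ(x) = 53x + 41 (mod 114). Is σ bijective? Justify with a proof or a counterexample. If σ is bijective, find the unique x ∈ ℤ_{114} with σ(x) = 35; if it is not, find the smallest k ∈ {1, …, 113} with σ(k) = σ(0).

If σ(x_1) = σ(x_2), then 53x_1 ≡ 53x_2 (mod 114). Because gcd(53, 114) = 1, we may cancel 53 to get x_1 ≡ x_2 (mod 114).
We now compute 53⁻¹ mod 114 explicitly. Euclid's algorithm: 114 = 2·53 + 8, 53 = 6·8 + 5, 8 = 1·5 + 3, 5 = 1·3 + 2, 3 = 1·2 + 1; back-substituting gives 1 = 71·53 − 33·114, so 53⁻¹ ≡ 71 (mod 114).
Then y ↦ 71(y − 41) is a two-sided inverse to σ, so every y ∈ ℤ_{114} has a preimage.
So σ is bijective.
Since σ is bijective, we find σ⁻¹(35): we need 53x ≡ 35 − 41 ≡ 108 (mod 114). Using 53⁻¹ = 71: x ≡ 71·108 = 7668 = 67·114 + 30, so x = 30.
Check: σ(30) = 53·30 + 41 = 1631 = 14·114 + 35 ≡ 35 (mod 114).

30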